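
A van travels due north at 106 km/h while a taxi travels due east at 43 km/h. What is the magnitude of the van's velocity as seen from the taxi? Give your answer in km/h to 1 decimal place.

114.4 km/h

Taking east as x and north as y: van velocity = (0.000, 106.000) km/h; taxi velocity = (43.000, 0.000) km/h.
Velocity of van relative to taxi = (0.000, 106.000) − (43.000, 0.000) = (-43.000, 106.000) km/h.
Magnitude = |(-43.000, 106.000)| = 114.390 km/h.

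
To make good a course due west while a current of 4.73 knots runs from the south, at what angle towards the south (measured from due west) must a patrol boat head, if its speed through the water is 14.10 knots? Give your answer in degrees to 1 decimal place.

19.6°

The current pushes perpendicular to the desired track; the heading must have a component into the current equal to 4.73 knots: 14.10 sin θ = 4.73.
sin θ = 0.3355, so θ = 19.601°.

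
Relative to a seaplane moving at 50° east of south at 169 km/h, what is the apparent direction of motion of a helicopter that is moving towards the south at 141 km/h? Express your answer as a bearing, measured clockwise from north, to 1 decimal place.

256.0°

Taking east as x and north as y: helicopter velocity = (0.000, -141.000) km/h; seaplane velocity = (129.462, -108.631) km/h.
Velocity of helicopter relative to seaplane = (0.000, -141.000) − (129.462, -108.631) = (-129.462, -32.369) km/h.
Bearing = atan2(-129.46, -32.37) = 255.96° clockwise from north.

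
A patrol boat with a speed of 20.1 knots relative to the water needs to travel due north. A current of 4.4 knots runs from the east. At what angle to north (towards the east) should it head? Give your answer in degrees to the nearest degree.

13°

The current pushes perpendicular to the desired track; the heading must have a component into the current equal to 4.4 knots: 20.1 sin θ = 4.4.
sin θ = 0.2189, so θ = 12.645°.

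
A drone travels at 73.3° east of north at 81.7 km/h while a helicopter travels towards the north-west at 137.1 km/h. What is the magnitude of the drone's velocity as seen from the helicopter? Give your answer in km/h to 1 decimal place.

190.0 km/h

Taking east as x and north as y: drone velocity = (78.254, 23.477) km/h; helicopter velocity = (-96.944, 96.944) km/h.
Velocity of drone relative to helicopter = (78.254, 23.477) − (-96.944, 96.944) = (175.198, -73.467) km/h.
Magnitude = |(175.198, -73.467)| = 189.979 km/h.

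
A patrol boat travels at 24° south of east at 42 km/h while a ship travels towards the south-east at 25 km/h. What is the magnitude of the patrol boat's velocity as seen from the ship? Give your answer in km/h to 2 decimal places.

Taking east as x and north as y: patrol boat velocity = (38.369, -17.083) km/h; ship velocity = (17.678, -17.678) km/h.
Velocity of patrol boat relative to ship = (38.369, -17.083) − (17.678, -17.678) = (20.691, 0.595) km/h.
Magnitude = |(20.691, 0.595)| = 20.700 km/h.

20.70 km/h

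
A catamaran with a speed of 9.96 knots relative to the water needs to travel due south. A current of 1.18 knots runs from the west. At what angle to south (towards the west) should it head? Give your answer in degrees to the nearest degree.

7°

The current pushes perpendicular to the desired track; the heading must have a component into the current equal to 1.18 knots: 9.96 sin θ = 1.18.
sin θ = 0.1185, so θ = 6.804°.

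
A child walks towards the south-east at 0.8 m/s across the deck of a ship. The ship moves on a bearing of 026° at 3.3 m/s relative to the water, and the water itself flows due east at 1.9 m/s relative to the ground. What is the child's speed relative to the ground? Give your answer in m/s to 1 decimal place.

In east/north components (m/s): child relative to ship = (0.566, -0.566); ship relative to water = (1.447, 2.966); water relative to ground = (1.900, 0.000).
Sum = (3.912, 2.400) m/s.
Speed = |(3.912, 2.400)| = 4.590 m/s.

4.6 m/s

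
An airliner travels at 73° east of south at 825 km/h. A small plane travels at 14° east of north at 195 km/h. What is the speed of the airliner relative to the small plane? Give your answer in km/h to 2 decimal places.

Taking east as x and north as y: airliner velocity = (788.951, -241.207) km/h; small plane velocity = (47.175, 189.208) km/h.
Velocity of airliner relative to small plane = (788.951, -241.207) − (47.175, 189.208) = (741.777, -430.414) km/h.
Magnitude = |(741.777, -430.414)| = 857.607 km/h.

857.61 km/h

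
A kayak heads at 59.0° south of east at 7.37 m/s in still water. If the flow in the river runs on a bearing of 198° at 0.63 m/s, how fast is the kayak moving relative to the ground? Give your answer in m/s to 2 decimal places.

Taking east as x and north as y: velocity relative to the water = (3.796, -6.317) m/s; the water relative to ground = (-0.195, -0.599) m/s.
Velocity relative to ground = (3.796, -6.317) + (-0.195, -0.599) = (3.601, -6.916) m/s.
Speed = |(3.601, -6.916)| = 7.798 m/s.

7.80 m/s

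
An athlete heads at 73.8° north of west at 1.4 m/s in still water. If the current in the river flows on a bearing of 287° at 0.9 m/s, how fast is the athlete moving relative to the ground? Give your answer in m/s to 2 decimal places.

Taking east as x and north as y: velocity relative to the water = (-0.391, 1.344) m/s; the water relative to ground = (-0.861, 0.263) m/s.
Velocity relative to ground = (-0.391, 1.344) + (-0.861, 0.263) = (-1.251, 1.608) m/s.
Speed = |(-1.251, 1.608)| = 2.037 m/s.

2.04 m/s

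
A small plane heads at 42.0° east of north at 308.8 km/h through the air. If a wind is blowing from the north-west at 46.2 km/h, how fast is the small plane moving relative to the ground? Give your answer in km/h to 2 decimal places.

309.84 km/h

Taking east as x and north as y: velocity relative to the air = (206.628, 229.483) km/h; the air relative to ground = (32.668, -32.668) km/h.
Velocity relative to ground = (206.628, 229.483) + (32.668, -32.668) = (239.296, 196.815) km/h.
Speed = |(239.296, 196.815)| = 309.836 km/h.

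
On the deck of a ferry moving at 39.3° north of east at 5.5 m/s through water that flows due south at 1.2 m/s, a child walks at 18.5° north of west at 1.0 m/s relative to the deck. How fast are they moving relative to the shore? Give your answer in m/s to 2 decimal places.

In east/north components (m/s): child relative to ferry = (-0.948, 0.317); ferry relative to water = (4.256, 3.484); water relative to ground = (0.000, -1.200).
Sum = (3.308, 2.601) m/s.
Speed = |(3.308, 2.601)| = 4.208 m/s.

4.21 m/s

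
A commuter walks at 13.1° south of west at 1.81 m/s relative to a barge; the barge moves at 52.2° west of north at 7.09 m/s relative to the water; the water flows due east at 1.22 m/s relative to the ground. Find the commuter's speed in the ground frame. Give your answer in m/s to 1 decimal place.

7.3 m/s

In east/north components (m/s): commuter relative to barge = (-1.763, -0.410); barge relative to water = (-5.602, 4.346); water relative to ground = (1.220, 0.000).
Sum = (-6.145, 3.935) m/s.
Speed = |(-6.145, 3.935)| = 7.297 m/s.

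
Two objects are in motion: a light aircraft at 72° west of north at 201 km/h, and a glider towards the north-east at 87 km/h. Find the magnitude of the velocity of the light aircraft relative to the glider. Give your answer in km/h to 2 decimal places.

252.68 km/h

Taking east as x and north as y: light aircraft velocity = (-191.162, 62.112) km/h; glider velocity = (61.518, 61.518) km/h.
Velocity of light aircraft relative to glider = (-191.162, 62.112) − (61.518, 61.518) = (-252.681, 0.594) km/h.
Magnitude = |(-252.681, 0.594)| = 252.681 km/h.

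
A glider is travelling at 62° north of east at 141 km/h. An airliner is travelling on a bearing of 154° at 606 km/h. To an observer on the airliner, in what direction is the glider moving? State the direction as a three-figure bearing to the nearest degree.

Taking east as x and north as y: glider velocity = (66.195, 124.496) km/h; airliner velocity = (265.653, -544.669) km/h.
Velocity of glider relative to airliner = (66.195, 124.496) − (265.653, -544.669) = (-199.457, 669.165) km/h.
Bearing = atan2(-199.46, 669.16) = 343.40° clockwise from north.

343°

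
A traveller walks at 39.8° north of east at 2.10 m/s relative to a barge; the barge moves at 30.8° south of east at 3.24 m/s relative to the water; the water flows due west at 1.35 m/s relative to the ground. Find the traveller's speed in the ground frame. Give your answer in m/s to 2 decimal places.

In east/north components (m/s): traveller relative to barge = (1.613, 1.344); barge relative to water = (2.783, -1.659); water relative to ground = (-1.350, 0.000).
Sum = (3.046, -0.315) m/s.
Speed = |(3.046, -0.315)| = 3.063 m/s.

3.06 m/s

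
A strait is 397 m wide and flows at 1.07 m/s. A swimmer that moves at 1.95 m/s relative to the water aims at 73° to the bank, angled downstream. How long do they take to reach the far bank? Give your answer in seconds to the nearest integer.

213 s

The component of the swimmer's velocity perpendicular to the bank is 1.95 × sin 73° = 1.865 m/s.
Only the cross-stream component determines the crossing time; the current contributes nothing perpendicular to the bank.
Time = 397 / 1.865 = 212.892 s.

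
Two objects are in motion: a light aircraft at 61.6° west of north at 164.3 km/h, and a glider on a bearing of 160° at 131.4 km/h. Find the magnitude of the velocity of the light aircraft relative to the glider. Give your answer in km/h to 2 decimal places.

Taking east as x and north as y: light aircraft velocity = (-144.526, 78.145) km/h; glider velocity = (44.941, -123.476) km/h.
Velocity of light aircraft relative to glider = (-144.526, 78.145) − (44.941, -123.476) = (-189.468, 201.621) km/h.
Magnitude = |(-189.468, 201.621)| = 276.675 km/h.

276.67 km/h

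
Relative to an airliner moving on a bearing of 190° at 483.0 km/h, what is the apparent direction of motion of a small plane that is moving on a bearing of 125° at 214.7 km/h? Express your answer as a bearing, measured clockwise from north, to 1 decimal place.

036.4°

Taking east as x and north as y: small plane velocity = (175.872, -123.147) km/h; airliner velocity = (-83.872, -475.662) km/h.
Velocity of small plane relative to airliner = (175.872, -123.147) − (-83.872, -475.662) = (259.744, 352.515) km/h.
Bearing = atan2(259.74, 352.52) = 36.38° clockwise from north.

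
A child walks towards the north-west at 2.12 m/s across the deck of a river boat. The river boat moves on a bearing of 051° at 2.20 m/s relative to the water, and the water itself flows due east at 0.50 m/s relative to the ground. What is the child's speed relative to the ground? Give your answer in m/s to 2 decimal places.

2.97 m/s

In east/north components (m/s): child relative to river boat = (-1.499, 1.499); river boat relative to water = (1.710, 1.385); water relative to ground = (0.500, 0.000).
Sum = (0.711, 2.884) m/s.
Speed = |(0.711, 2.884)| = 2.970 m/s.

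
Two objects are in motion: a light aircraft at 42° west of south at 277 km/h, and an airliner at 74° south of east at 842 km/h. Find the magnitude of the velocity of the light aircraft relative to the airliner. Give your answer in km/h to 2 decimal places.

733.83 km/h

Taking east as x and north as y: light aircraft velocity = (-185.349, -205.851) km/h; airliner velocity = (232.087, -809.382) km/h.
Velocity of light aircraft relative to airliner = (-185.349, -205.851) − (232.087, -809.382) = (-417.436, 603.531) km/h.
Magnitude = |(-417.436, 603.531)| = 733.827 km/h.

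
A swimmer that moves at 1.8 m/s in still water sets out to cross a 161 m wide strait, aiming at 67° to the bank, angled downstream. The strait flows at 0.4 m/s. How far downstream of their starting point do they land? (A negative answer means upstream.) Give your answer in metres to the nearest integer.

107 m

Perpendicular speed = 1.657 m/s; crossing time = 161 / 1.657 = 97.169 s.
Net downstream speed = 1.103 m/s.
Drift = 1.103 × 97.169 = 107.208 m (downstream).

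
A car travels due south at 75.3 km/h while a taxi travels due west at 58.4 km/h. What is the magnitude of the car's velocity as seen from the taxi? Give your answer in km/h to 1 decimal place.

95.3 km/h

Taking east as x and north as y: car velocity = (0.000, -75.300) km/h; taxi velocity = (-58.400, 0.000) km/h.
Velocity of car relative to taxi = (0.000, -75.300) − (-58.400, 0.000) = (58.400, -75.300) km/h.
Magnitude = |(58.400, -75.300)| = 95.292 km/h.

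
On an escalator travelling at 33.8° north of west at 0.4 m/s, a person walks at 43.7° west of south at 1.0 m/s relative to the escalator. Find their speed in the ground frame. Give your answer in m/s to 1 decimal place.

Taking east as x and north as y: escalator velocity = (-0.332, 0.223) m/s; person velocity relative to escalator = (-0.691, -0.723) m/s.
Velocity relative to ground = (-0.332, 0.223) + (-0.691, -0.723) = (-1.023, -0.500) m/s.
Speed = |(-1.023, -0.500)| = 1.139 m/s.

1.1 m/s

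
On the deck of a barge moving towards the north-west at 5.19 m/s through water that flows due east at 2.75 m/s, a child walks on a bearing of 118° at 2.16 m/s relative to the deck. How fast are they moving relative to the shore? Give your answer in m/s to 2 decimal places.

2.83 m/s

In east/north components (m/s): child relative to barge = (1.907, -1.014); barge relative to water = (-3.670, 3.670); water relative to ground = (2.750, 0.000).
Sum = (0.987, 2.656) m/s.
Speed = |(0.987, 2.656)| = 2.833 m/s.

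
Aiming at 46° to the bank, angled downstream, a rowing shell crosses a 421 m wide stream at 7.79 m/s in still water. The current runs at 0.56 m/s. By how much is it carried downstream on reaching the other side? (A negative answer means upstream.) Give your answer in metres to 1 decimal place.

Perpendicular speed = 5.604 m/s; crossing time = 421 / 5.604 = 75.130 s.
Net downstream speed = 5.971 m/s.
Drift = 5.971 × 75.130 = 448.627 m (downstream).

448.6 m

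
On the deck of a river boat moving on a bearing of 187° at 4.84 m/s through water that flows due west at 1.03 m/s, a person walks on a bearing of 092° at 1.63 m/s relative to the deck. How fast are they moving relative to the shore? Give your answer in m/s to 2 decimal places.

In east/north components (m/s): person relative to river boat = (1.629, -0.057); river boat relative to water = (-0.590, -4.804); water relative to ground = (-1.030, 0.000).
Sum = (0.009, -4.861) m/s.
Speed = |(0.009, -4.861)| = 4.861 m/s.

4.86 m/s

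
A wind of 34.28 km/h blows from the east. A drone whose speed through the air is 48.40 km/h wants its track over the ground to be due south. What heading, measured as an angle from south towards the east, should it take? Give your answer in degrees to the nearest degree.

The wind pushes perpendicular to the desired track; the heading must have a component into the wind equal to 34.28 km/h: 48.40 sin θ = 34.28.
sin θ = 0.7083, so θ = 45.094°.

45°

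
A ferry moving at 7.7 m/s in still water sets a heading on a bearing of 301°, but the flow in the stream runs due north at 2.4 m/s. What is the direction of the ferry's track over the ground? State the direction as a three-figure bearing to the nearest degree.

314°

Taking east as x and north as y: velocity relative to the water = (-6.600, 3.966) m/s; the water relative to ground = (0.000, 2.400) m/s.
Velocity relative to ground = (-6.600, 3.966) + (0.000, 2.400) = (-6.600, 6.366) m/s.
Bearing = atan2(-6.60, 6.37) = 313.96° clockwise from north.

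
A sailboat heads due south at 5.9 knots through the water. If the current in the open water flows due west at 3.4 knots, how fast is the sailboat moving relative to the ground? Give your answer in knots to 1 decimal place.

6.8 knots

Taking east as x and north as y: velocity relative to the water = (0.000, -5.900) knots; the water relative to ground = (-3.400, 0.000) knots.
Velocity relative to ground = (0.000, -5.900) + (-3.400, 0.000) = (-3.400, -5.900) knots.
Speed = |(-3.400, -5.900)| = 6.810 knots.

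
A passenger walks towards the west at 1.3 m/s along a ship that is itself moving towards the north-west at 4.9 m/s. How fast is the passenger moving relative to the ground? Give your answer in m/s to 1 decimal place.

5.9 m/s

Taking east as x and north as y: ship velocity = (-3.465, 3.465) m/s; passenger velocity relative to ship = (-1.300, 0.000) m/s.
Velocity relative to ground = (-3.465, 3.465) + (-1.300, 0.000) = (-4.765, 3.465) m/s.
Speed = |(-4.765, 3.465)| = 5.891 m/s.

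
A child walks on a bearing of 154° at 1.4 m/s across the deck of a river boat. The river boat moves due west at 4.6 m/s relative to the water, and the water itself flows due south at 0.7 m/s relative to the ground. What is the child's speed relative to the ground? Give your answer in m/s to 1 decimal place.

In east/north components (m/s): child relative to river boat = (0.614, -1.258); river boat relative to water = (-4.600, 0.000); water relative to ground = (0.000, -0.700).
Sum = (-3.986, -1.958) m/s.
Speed = |(-3.986, -1.958)| = 4.441 m/s.

4.4 m/s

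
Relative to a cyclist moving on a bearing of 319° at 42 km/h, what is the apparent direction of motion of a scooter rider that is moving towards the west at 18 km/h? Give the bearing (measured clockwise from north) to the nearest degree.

Taking east as x and north as y: scooter rider velocity = (-18.000, 0.000) km/h; cyclist velocity = (-27.554, 31.698) km/h.
Velocity of scooter rider relative to cyclist = (-18.000, 0.000) − (-27.554, 31.698) = (9.554, -31.698) km/h.
Bearing = atan2(9.55, -31.70) = 163.23° clockwise from north.

163°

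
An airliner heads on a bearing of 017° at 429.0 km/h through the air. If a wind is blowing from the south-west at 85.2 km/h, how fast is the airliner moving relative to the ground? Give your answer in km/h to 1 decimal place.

505.8 km/h

Taking east as x and north as y: velocity relative to the air = (125.427, 410.255) km/h; the air relative to ground = (60.245, 60.245) km/h.
Velocity relative to ground = (125.427, 410.255) + (60.245, 60.245) = (185.673, 470.500) km/h.
Speed = |(185.673, 470.500)| = 505.811 km/h.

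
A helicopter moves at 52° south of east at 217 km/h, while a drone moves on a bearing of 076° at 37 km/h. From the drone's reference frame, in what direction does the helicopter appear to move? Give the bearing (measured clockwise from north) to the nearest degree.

Taking east as x and north as y: helicopter velocity = (133.599, -170.998) km/h; drone velocity = (35.901, 8.951) km/h.
Velocity of helicopter relative to drone = (133.599, -170.998) − (35.901, 8.951) = (97.698, -179.949) km/h.
Bearing = atan2(97.70, -179.95) = 151.50° clockwise from north.

152°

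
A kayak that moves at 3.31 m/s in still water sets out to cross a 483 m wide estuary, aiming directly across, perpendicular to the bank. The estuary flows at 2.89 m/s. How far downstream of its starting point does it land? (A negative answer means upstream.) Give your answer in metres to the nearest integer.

Perpendicular speed = 3.310 m/s; crossing time = 483 / 3.310 = 145.921 s.
Net downstream speed = 2.890 m/s.
Drift = 2.890 × 145.921 = 421.713 m (downstream).

422 m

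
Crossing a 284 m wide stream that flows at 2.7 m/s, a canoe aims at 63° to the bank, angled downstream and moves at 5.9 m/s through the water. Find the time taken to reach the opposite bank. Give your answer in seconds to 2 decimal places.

54.02 s

The component of the canoe's velocity perpendicular to the bank is 5.9 × sin 63° = 5.257 m/s.
The flow acts along the bank and has no component across it.
Time = 284 / 5.257 = 54.024 s.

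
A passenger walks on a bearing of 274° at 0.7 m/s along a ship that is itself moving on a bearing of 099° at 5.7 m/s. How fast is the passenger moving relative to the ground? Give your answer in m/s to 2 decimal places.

5.00 m/s

Taking east as x and north as y: ship velocity = (5.630, -0.892) m/s; passenger velocity relative to ship = (-0.698, 0.049) m/s.
Velocity relative to ground = (5.630, -0.892) + (-0.698, 0.049) = (4.932, -0.843) m/s.
Speed = |(4.932, -0.843)| = 5.003 m/s.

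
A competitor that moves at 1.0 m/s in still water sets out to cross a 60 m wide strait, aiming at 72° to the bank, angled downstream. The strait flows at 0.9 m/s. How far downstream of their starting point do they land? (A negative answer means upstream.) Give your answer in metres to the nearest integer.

76 m

Perpendicular speed = 0.951 m/s; crossing time = 60 / 0.951 = 63.088 s.
Net downstream speed = 1.209 m/s.
Drift = 1.209 × 63.088 = 76.274 m (downstream).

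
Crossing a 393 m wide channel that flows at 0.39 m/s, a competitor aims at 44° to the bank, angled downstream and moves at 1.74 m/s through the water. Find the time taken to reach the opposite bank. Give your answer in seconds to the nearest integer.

325 s

The component of the competitor's velocity perpendicular to the bank is 1.74 × sin 44° = 1.209 m/s.
Only the cross-stream component determines the crossing time; the current contributes nothing perpendicular to the bank.
Time = 393 / 1.209 = 325.141 s.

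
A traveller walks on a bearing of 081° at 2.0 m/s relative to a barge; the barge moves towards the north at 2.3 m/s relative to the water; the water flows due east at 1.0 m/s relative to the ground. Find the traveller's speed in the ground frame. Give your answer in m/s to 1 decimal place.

In east/north components (m/s): traveller relative to barge = (1.975, 0.313); barge relative to water = (0.000, 2.300); water relative to ground = (1.000, 0.000).
Sum = (2.975, 2.613) m/s.
Speed = |(2.975, 2.613)| = 3.960 m/s.

4.0 m/s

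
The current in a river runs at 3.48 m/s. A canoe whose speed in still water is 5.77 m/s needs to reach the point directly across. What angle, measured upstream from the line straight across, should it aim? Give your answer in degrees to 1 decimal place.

To cancel the current, the upstream component of the canoe's velocity must equal the flow: 5.77 sin θ = 3.48.
sin θ = 3.48 / 5.77 = 0.6031.
θ = arcsin(0.6031) = 37.094°.

37.1°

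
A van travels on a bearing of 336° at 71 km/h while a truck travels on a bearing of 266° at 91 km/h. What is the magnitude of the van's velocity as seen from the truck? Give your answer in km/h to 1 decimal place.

94.4 km/h

Taking east as x and north as y: van velocity = (-28.878, 64.862) km/h; truck velocity = (-90.778, -6.348) km/h.
Velocity of van relative to truck = (-28.878, 64.862) − (-90.778, -6.348) = (61.900, 71.210) km/h.
Magnitude = |(61.900, 71.210)| = 94.353 km/h.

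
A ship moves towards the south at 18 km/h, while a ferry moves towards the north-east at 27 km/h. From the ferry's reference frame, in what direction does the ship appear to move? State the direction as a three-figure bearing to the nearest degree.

Taking east as x and north as y: ship velocity = (0.000, -18.000) km/h; ferry velocity = (19.092, 19.092) km/h.
Velocity of ship relative to ferry = (0.000, -18.000) − (19.092, 19.092) = (-19.092, -37.092) km/h.
Bearing = atan2(-19.09, -37.09) = 207.24° clockwise from north.

207°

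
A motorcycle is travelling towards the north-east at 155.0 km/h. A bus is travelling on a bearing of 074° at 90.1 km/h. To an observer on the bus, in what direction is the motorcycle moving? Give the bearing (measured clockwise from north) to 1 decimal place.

015.2°

Taking east as x and north as y: motorcycle velocity = (109.602, 109.602) km/h; bus velocity = (86.610, 24.835) km/h.
Velocity of motorcycle relative to bus = (109.602, 109.602) − (86.610, 24.835) = (22.992, 84.767) km/h.
Bearing = atan2(22.99, 84.77) = 15.18° clockwise from north.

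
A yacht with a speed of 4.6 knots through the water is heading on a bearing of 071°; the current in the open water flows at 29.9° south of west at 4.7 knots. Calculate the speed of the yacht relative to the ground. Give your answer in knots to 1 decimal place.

0.9 knots

Taking east as x and north as y: velocity relative to the water = (4.349, 1.498) knots; the water relative to ground = (-4.074, -2.343) knots.
Velocity relative to ground = (4.349, 1.498) + (-4.074, -2.343) = (0.275, -0.845) knots.
Speed = |(0.275, -0.845)| = 0.889 knots.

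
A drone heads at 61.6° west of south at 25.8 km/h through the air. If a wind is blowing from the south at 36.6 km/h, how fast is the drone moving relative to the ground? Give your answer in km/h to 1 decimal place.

Taking east as x and north as y: velocity relative to the air = (-22.695, -12.271) km/h; the air relative to ground = (0.000, 36.600) km/h.
Velocity relative to ground = (-22.695, -12.271) + (0.000, 36.600) = (-22.695, 24.329) km/h.
Speed = |(-22.695, 24.329)| = 33.271 km/h.

33.3 km/h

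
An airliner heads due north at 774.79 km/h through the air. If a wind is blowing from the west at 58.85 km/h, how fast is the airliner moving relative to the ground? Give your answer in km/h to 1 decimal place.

Taking east as x and north as y: velocity relative to the air = (0.000, 774.790) km/h; the air relative to ground = (58.850, 0.000) km/h.
Velocity relative to ground = (0.000, 774.790) + (58.850, 0.000) = (58.850, 774.790) km/h.
Speed = |(58.850, 774.790)| = 777.022 km/h.

777.0 km/h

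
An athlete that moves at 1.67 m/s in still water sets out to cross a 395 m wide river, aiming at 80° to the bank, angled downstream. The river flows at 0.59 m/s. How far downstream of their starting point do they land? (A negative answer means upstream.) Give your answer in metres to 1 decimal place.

Perpendicular speed = 1.645 m/s; crossing time = 395 / 1.645 = 240.176 s.
Net downstream speed = 0.880 m/s.
Drift = 0.880 × 240.176 = 211.353 m (downstream).

211.4 m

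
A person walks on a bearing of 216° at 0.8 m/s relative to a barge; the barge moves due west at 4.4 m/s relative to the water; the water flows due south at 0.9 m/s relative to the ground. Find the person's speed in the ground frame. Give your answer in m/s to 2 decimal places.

In east/north components (m/s): person relative to barge = (-0.470, -0.647); barge relative to water = (-4.400, 0.000); water relative to ground = (0.000, -0.900).
Sum = (-4.870, -1.547) m/s.
Speed = |(-4.870, -1.547)| = 5.110 m/s.

5.11 m/s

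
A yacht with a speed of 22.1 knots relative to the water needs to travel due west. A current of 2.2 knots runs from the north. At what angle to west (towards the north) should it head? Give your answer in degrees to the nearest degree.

The current pushes perpendicular to the desired track; the heading must have a component into the current equal to 2.2 knots: 22.1 sin θ = 2.2.
sin θ = 0.0995, so θ = 5.713°.

6°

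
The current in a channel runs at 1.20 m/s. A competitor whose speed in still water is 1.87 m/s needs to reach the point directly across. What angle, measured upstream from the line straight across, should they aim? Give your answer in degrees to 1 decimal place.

To cancel the current, the upstream component of the competitor's velocity must equal the flow: 1.87 sin θ = 1.20.
sin θ = 1.20 / 1.87 = 0.6417.
θ = arcsin(0.6417) = 39.920°.

39.9°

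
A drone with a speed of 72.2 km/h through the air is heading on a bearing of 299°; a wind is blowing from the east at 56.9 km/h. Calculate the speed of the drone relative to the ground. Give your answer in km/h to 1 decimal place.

Taking east as x and north as y: velocity relative to the air = (-63.148, 35.003) km/h; the air relative to ground = (-56.900, 0.000) km/h.
Velocity relative to ground = (-63.148, 35.003) + (-56.900, 0.000) = (-120.048, 35.003) km/h.
Speed = |(-120.048, 35.003)| = 125.047 km/h.

125.0 km/h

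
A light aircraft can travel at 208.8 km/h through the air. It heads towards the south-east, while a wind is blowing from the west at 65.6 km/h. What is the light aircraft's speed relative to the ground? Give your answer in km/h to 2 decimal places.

259.37 km/h

Taking east as x and north as y: velocity relative to the air = (147.644, -147.644) km/h; the air relative to ground = (65.600, 0.000) km/h.
Velocity relative to ground = (147.644, -147.644) + (65.600, 0.000) = (213.244, -147.644) km/h.
Speed = |(213.244, -147.644)| = 259.368 km/h.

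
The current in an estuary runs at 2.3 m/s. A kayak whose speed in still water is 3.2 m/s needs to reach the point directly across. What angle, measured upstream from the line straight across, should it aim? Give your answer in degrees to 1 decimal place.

46.0°

To cancel the current, the upstream component of the kayak's velocity must equal the flow: 3.2 sin θ = 2.3.
sin θ = 2.3 / 3.2 = 0.7187.
θ = arcsin(0.7187) = 45.951°.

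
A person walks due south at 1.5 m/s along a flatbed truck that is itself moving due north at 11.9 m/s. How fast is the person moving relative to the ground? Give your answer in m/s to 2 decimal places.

Taking east as x and north as y: flatbed truck velocity = (0.000, 11.900) m/s; person velocity relative to flatbed truck = (0.000, -1.500) m/s.
Velocity relative to ground = (0.000, 11.900) + (0.000, -1.500) = (0.000, 10.400) m/s.
Speed = |(0.000, 10.400)| = 10.400 m/s.

10.40 m/s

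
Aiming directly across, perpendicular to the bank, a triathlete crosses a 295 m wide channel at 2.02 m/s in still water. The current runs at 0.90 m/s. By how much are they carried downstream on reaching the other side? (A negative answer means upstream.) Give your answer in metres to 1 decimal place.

Perpendicular speed = 2.020 m/s; crossing time = 295 / 2.020 = 146.040 s.
Net downstream speed = 0.900 m/s.
Drift = 0.900 × 146.040 = 131.436 m (downstream).

131.4 m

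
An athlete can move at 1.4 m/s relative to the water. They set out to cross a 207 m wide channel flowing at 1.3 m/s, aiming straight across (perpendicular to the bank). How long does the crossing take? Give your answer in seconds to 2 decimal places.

147.86 s

The component of the athlete's velocity perpendicular to the bank is 1.4 m/s.
Only the cross-stream component determines the crossing time; the current contributes nothing perpendicular to the bank.
Time = 207 / 1.400 = 147.857 s.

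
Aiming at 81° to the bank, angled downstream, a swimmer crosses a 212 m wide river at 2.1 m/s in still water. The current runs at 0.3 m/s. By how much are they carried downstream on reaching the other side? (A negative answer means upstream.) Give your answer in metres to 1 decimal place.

Perpendicular speed = 2.074 m/s; crossing time = 212 / 2.074 = 102.211 s.
Net downstream speed = 0.629 m/s.
Drift = 0.629 × 102.211 = 64.241 m (downstream).

64.2 m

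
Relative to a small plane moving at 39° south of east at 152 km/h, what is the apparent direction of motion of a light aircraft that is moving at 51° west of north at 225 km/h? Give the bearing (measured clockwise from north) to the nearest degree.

309°

Taking east as x and north as y: light aircraft velocity = (-174.858, 141.597) km/h; small plane velocity = (118.126, -95.657) km/h.
Velocity of light aircraft relative to small plane = (-174.858, 141.597) − (118.126, -95.657) = (-292.984, 237.254) km/h.
Bearing = atan2(-292.98, 237.25) = 309.00° clockwise from north.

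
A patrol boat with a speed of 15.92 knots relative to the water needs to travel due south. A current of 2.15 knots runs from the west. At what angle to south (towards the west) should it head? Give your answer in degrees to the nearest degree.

8°

The current pushes perpendicular to the desired track; the heading must have a component into the current equal to 2.15 knots: 15.92 sin θ = 2.15.
sin θ = 0.1351, so θ = 7.762°.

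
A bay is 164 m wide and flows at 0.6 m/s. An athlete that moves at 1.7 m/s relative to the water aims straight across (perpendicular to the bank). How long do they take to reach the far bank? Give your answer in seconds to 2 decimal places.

The component of the athlete's velocity perpendicular to the bank is 1.7 m/s.
Only the cross-stream component determines the crossing time; the current contributes nothing perpendicular to the bank.
Time = 164 / 1.700 = 96.471 s.

96.47 s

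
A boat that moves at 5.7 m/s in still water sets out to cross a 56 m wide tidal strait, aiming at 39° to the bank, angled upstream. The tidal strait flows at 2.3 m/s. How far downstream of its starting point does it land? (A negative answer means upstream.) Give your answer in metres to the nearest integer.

Perpendicular speed = 3.587 m/s; crossing time = 56 / 3.587 = 15.611 s.
Net downstream speed = -2.130 m/s.
Drift = -2.130 × 15.611 = -33.248 m (upstream).

-33 m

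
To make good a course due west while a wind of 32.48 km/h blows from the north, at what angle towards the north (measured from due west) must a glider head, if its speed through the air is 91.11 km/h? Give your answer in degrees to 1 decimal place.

20.9°

The wind pushes perpendicular to the desired track; the heading must have a component into the wind equal to 32.48 km/h: 91.11 sin θ = 32.48.
sin θ = 0.3565, so θ = 20.885°.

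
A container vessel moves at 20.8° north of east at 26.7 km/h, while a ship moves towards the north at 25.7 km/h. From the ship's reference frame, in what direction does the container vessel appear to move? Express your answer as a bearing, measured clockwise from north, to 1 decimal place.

123.0°

Taking east as x and north as y: container vessel velocity = (24.960, 9.481) km/h; ship velocity = (0.000, 25.700) km/h.
Velocity of container vessel relative to ship = (24.960, 9.481) − (0.000, 25.700) = (24.960, -16.219) km/h.
Bearing = atan2(24.96, -16.22) = 123.02° clockwise from north.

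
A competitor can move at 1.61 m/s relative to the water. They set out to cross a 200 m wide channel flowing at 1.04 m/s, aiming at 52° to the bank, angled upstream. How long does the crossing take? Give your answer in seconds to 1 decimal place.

157.6 s

The component of the competitor's velocity perpendicular to the bank is 1.61 × sin 52° = 1.269 m/s.
Only the cross-stream component determines the crossing time; the current contributes nothing perpendicular to the bank.
Time = 200 / 1.269 = 157.642 s.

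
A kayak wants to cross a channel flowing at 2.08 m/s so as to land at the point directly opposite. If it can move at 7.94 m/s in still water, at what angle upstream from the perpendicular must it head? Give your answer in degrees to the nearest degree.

15°

To cancel the current, the upstream component of the kayak's velocity must equal the flow: 7.94 sin θ = 2.08.
sin θ = 2.08 / 7.94 = 0.2620.
θ = arcsin(0.2620) = 15.187°.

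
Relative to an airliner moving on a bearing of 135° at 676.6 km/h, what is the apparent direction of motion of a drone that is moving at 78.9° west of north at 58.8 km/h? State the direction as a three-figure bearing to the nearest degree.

Taking east as x and north as y: drone velocity = (-57.700, 11.320) km/h; airliner velocity = (478.428, -478.428) km/h.
Velocity of drone relative to airliner = (-57.700, 11.320) − (478.428, -478.428) = (-536.128, 489.749) km/h.
Bearing = atan2(-536.13, 489.75) = 312.41° clockwise from north.

312°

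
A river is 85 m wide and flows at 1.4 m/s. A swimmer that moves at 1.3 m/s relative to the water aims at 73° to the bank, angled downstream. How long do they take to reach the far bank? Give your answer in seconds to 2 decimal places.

68.37 s

The component of the swimmer's velocity perpendicular to the bank is 1.3 × sin 73° = 1.243 m/s.
The current is parallel to the bank, so it does not affect the crossing time.
Time = 85 / 1.243 = 68.372 s.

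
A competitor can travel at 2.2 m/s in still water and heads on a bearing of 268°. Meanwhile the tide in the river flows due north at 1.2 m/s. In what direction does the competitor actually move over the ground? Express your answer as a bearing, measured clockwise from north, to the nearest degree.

Taking east as x and north as y: velocity relative to the water = (-2.199, -0.077) m/s; the water relative to ground = (0.000, 1.200) m/s.
Velocity relative to ground = (-2.199, -0.077) + (0.000, 1.200) = (-2.199, 1.123) m/s.
Bearing = atan2(-2.20, 1.12) = 297.06° clockwise from north.

297°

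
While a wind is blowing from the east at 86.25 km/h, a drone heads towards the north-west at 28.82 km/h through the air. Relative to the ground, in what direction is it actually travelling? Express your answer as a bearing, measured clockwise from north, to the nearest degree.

Taking east as x and north as y: velocity relative to the air = (-20.379, 20.379) km/h; the air relative to ground = (-86.250, 0.000) km/h.
Velocity relative to ground = (-20.379, 20.379) + (-86.250, 0.000) = (-106.629, 20.379) km/h.
Bearing = atan2(-106.63, 20.38) = 280.82° clockwise from north.

281°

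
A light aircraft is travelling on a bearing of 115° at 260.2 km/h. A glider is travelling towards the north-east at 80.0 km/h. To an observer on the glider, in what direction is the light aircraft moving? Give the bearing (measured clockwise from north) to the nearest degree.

Taking east as x and north as y: light aircraft velocity = (235.821, -109.965) km/h; glider velocity = (56.569, 56.569) km/h.
Velocity of light aircraft relative to glider = (235.821, -109.965) − (56.569, 56.569) = (179.253, -166.534) km/h.
Bearing = atan2(179.25, -166.53) = 132.89° clockwise from north.

133°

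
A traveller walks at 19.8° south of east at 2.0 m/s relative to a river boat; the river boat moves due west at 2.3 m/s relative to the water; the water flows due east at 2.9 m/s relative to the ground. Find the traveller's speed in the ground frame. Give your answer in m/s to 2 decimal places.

2.57 m/s

In east/north components (m/s): traveller relative to river boat = (1.882, -0.677); river boat relative to water = (-2.300, 0.000); water relative to ground = (2.900, 0.000).
Sum = (2.482, -0.677) m/s.
Speed = |(2.482, -0.677)| = 2.573 m/s.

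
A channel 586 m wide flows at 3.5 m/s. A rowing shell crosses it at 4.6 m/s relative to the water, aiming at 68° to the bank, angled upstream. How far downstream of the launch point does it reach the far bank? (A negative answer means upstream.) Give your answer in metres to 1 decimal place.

244.1 m

Perpendicular speed = 4.265 m/s; crossing time = 586 / 4.265 = 137.396 s.
Net downstream speed = 1.777 m/s.
Drift = 1.777 × 137.396 = 244.126 m (downstream).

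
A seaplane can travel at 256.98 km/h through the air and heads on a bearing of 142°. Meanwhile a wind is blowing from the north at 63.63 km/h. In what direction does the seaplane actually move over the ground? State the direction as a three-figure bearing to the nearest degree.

Taking east as x and north as y: velocity relative to the air = (158.213, -202.503) km/h; the air relative to ground = (0.000, -63.630) km/h.
Velocity relative to ground = (158.213, -202.503) + (0.000, -63.630) = (158.213, -266.133) km/h.
Bearing = atan2(158.21, -266.13) = 149.27° clockwise from north.

149°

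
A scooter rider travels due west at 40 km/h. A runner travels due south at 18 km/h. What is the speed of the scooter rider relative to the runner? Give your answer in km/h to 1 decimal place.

43.9 km/h

Taking east as x and north as y: scooter rider velocity = (-40.000, 0.000) km/h; runner velocity = (0.000, -18.000) km/h.
Velocity of scooter rider relative to runner = (-40.000, 0.000) − (0.000, -18.000) = (-40.000, 18.000) km/h.
Magnitude = |(-40.000, 18.000)| = 43.863 km/h.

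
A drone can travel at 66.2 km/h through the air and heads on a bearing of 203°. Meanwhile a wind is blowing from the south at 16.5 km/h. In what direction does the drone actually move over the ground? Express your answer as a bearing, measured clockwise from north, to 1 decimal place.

210.2°

Taking east as x and north as y: velocity relative to the air = (-25.866, -60.937) km/h; the air relative to ground = (0.000, 16.500) km/h.
Velocity relative to ground = (-25.866, -60.937) + (0.000, 16.500) = (-25.866, -44.437) km/h.
Bearing = atan2(-25.87, -44.44) = 210.20° clockwise from north.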